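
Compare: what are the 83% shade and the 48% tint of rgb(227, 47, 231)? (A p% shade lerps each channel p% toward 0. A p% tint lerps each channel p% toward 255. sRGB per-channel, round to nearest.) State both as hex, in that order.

#270827, #f093f3

83% shade:
  R: 227 − 188.41 = 38.59 → 39
  G: 47 + 0.83×(0−47) = 47 − 39.01 = 7.99 → 8
  B: 231 − 191.73 = 39.27 → 39
  → #270827
48% tint:
  R: 227 + 13.44 = 240.44 → 240
  G: 47 + 99.84 = 146.84 → 147
  B: 231 + 11.52 = 242.52 → 243
  → #f093f3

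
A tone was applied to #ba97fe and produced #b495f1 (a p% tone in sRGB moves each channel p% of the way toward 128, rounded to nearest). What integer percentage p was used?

10%

#ba97fe is rgb(186, 151, 254); #b495f1 is rgb(180, 149, 241).
On the B channel (widest range): 241 ≈ 254 + (p/100)(128 − 254), so p ≈ 100×(241 − 254)/(128 − 254) = -1300/-126 = 10.32.
p = 10 reproduces all three channels after rounding.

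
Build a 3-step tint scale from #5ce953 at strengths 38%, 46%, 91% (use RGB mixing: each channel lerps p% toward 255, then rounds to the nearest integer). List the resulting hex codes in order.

#9af194, #a7f3a2, #f0fdf0

#5ce953 is rgb(92, 233, 83).
38%: (92 + 61.94 = 153.94→154, 233 + 8.36 = 241.36→241, 83 + 65.36 = 148.36→148) → #9af194
46%: (92 + 74.98 = 166.98→167, 233 + 10.12 = 243.12→243, 83 + 79.12 = 162.12→162) → #a7f3a2
91%: (92 + 148.33 = 240.33→240, 233 + 20.02 = 253.02→253, 83 + 156.52 = 239.52→240) → #f0fdf0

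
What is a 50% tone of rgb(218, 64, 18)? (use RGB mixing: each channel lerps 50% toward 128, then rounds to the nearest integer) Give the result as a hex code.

#AD6049

A 50% tone moves each channel 50% toward 128:
  R: 218 + 0.5×(128−218) = 218 − 45 = 173 → 173
  G: 64 + 0.5×(128−64) = 64 + 32 = 96 → 96
  B: 18 + 0.5×(128−18) = 18 + 55 = 73 → 73
rgb(173, 96, 73) = #AD6049.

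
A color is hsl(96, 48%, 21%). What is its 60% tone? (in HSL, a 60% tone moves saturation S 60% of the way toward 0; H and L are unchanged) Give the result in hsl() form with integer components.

hsl(96, 19%, 21%)

S moves 60% from 48 toward 0: 48 − 28.8 = 19.2 → 19.
H and L are unchanged.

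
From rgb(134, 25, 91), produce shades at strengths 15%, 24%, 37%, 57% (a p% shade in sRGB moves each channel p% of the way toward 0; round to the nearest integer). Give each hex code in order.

15%: (134 − 20.1 = 113.9→114, 25 − 3.75 = 21.25→21, 91 − 13.65 = 77.35→77) → #72154D
24%: (134 − 32.16 = 101.84→102, 25 − 6 = 19→19, 91 − 21.84 = 69.16→69) → #661345
37%: (134 − 49.58 = 84.42→84, 25 − 9.25 = 15.75→16, 91 − 33.67 = 57.33→57) → #541039
57%: (134 − 76.38 = 57.62→58, 25 − 14.25 = 10.75→11, 91 − 51.87 = 39.13→39) → #3A0B27

#72154D, #661345, #541039, #3A0B27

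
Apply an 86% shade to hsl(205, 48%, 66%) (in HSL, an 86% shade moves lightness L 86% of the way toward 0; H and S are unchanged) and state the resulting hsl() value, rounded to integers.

hsl(205, 48%, 9%)

L moves 86% from 66 toward 0: 66 − 56.76 = 9.24 → 9.
H and S are unchanged.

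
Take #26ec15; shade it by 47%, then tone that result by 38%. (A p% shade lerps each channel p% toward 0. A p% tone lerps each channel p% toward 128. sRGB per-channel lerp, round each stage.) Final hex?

#3d7e37

#26ec15 is rgb(38, 236, 21).
Per channel, c → c + 0.47(0 − c):
  R: 38 + 0.47×(0−38) = 38 − 17.86 = 20.14 → 20
  G: 236 + 0.47×(0−236) = 236 − 110.92 = 125.08 → 125
  B: 21 + 0.47×(0−21) = 21 − 9.87 = 11.13 → 11
After the shade: rgb(20, 125, 11) = #147d0b.
Lerp each channel 38% toward 128:
  R: 20 + 0.38×(128−20) = 20 + 41.04 = 61.04 → 61
  G: 125 + 0.38×(128−125) = 125 + 1.14 = 126.14 → 126
  B: 11 + 0.38×(128−11) = 11 + 44.46 = 55.46 → 55
rgb(61, 126, 55) = #3d7e37.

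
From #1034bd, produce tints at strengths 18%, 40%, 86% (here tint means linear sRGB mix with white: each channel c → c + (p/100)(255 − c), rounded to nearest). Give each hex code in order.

#1034bd is rgb(16, 52, 189).
18%: (16 + 43.02 = 59.02→59, 52 + 36.54 = 88.54→89, 189 + 11.88 = 200.88→201) → #3b59c9
40%: (16 + 95.6 = 111.6→112, 52 + 81.2 = 133.2→133, 189 + 26.4 = 215.4→215) → #7085d7
86%: (16 + 205.54 = 221.54→222, 52 + 174.58 = 226.58→227, 189 + 56.76 = 245.76→246) → #dee3f6

#3b59c9, #7085d7, #dee3f6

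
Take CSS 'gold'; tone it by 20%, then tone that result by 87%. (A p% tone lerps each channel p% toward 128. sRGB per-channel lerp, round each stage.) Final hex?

#8D8973

CSS gold is rgb(255, 215, 0).
Lerp each channel 20% toward 128:
  R: 255 + 0.2×(128−255) = 255 − 25.4 = 229.6 → 230
  G: 215 + 0.2×(128−215) = 215 − 17.4 = 197.6 → 198
  B: 0 + 25.6 = 25.6 → 26
After the tone: rgb(230, 198, 26) = #E6C61A.
An 87% tone moves each channel 87% toward 128:
  R: 230 − 88.74 = 141.26 → 141
  G: 198 + 0.87×(128−198) = 198 − 60.9 = 137.1 → 137
  B: 26 + 88.74 = 114.74 → 115
rgb(141, 137, 115) = #8D8973.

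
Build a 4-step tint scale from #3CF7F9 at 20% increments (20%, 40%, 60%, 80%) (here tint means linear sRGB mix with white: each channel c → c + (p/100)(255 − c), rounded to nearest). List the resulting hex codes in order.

#3CF7F9 is rgb(60, 247, 249).
20%: (60 + 39 = 99→99, 247 + 1.6 = 248.6→249, 249 + 1.2 = 250.2→250) → #63F9FA
40%: (60 + 78 = 138→138, 247 + 3.2 = 250.2→250, 249 + 2.4 = 251.4→251) → #8AFAFB
60%: (60 + 117 = 177→177, 247 + 4.8 = 251.8→252, 249 + 3.6 = 252.6→253) → #B1FCFD
80%: (60 + 156 = 216→216, 247 + 6.4 = 253.4→253, 249 + 4.8 = 253.8→254) → #D8FDFE

#63F9FA, #8AFAFB, #B1FCFD, #D8FDFE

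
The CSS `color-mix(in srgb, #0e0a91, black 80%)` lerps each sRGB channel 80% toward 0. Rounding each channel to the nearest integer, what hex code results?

#0e0a91 is rgb(14, 10, 145).
An 80% shade moves each channel 80% toward 0:
  R: 14 − 11.2 = 2.8 → 3
  G: 10 − 8 = 2 → 2
  B: 145 − 116 = 29 → 29
rgb(3, 2, 29) = #03021d.

#03021d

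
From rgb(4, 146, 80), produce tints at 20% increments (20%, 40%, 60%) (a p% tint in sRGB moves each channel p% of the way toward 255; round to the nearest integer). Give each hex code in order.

20%: (4 + 50.2 = 54.2→54, 146 + 21.8 = 167.8→168, 80 + 35 = 115→115) → #36a873
40%: (4 + 100.4 = 104.4→104, 146 + 43.6 = 189.6→190, 80 + 70 = 150→150) → #68be96
60%: (4 + 150.6 = 154.6→155, 146 + 65.4 = 211.4→211, 80 + 105 = 185→185) → #9bd3b9

#36a873, #68be96, #9bd3b9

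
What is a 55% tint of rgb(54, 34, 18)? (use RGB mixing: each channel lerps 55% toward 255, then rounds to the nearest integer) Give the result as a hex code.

Lerp each channel 55% toward 255:
  R: 54 + 0.55×(255−54) = 54 + 110.55 = 164.55 → 165
  G: 34 + 0.55×(255−34) = 34 + 121.55 = 155.55 → 156
  B: 18 + 0.55×(255−18) = 18 + 130.35 = 148.35 → 148
rgb(165, 156, 148) = #A59C94.

#A59C94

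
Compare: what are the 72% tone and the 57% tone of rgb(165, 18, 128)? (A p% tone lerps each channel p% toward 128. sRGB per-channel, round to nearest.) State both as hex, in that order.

#8a6180, #905180

72% tone:
  R: 165 − 26.64 = 138.36 → 138
  G: 18 + 79.2 = 97.2 → 97
  B: 128 + 0.72×(128−128) = 128 + 0 = 128 → 128
  → #8a6180
57% tone:
  R: 165 + 0.57×(128−165) = 165 − 21.09 = 143.91 → 144
  G: 18 + 62.7 = 80.7 → 81
  B: 128 + 0.57×(128−128) = 128 + 0 = 128 → 128
  → #905180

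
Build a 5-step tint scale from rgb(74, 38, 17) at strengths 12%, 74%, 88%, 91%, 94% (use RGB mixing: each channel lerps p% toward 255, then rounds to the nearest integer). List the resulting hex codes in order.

#60402e, #d0c7c1, #e9e5e2, #efebea, #f4f2f1

12%: (74 + 21.72 = 95.72→96, 38 + 26.04 = 64.04→64, 17 + 28.56 = 45.56→46) → #60402e
74%: (74 + 133.94 = 207.94→208, 38 + 160.58 = 198.58→199, 17 + 176.12 = 193.12→193) → #d0c7c1
88%: (74 + 159.28 = 233.28→233, 38 + 190.96 = 228.96→229, 17 + 209.44 = 226.44→226) → #e9e5e2
91%: (74 + 164.71 = 238.71→239, 38 + 197.47 = 235.47→235, 17 + 216.58 = 233.58→234) → #efebea
94%: (74 + 170.14 = 244.14→244, 38 + 203.98 = 241.98→242, 17 + 223.72 = 240.72→241) → #f4f2f1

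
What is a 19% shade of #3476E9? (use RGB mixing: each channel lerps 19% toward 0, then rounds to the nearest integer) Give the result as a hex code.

#3476E9 is rgb(52, 118, 233).
A 19% shade moves each channel 19% toward 0:
  R: 52 + 0.19×(0−52) = 52 − 9.88 = 42.12 → 42
  G: 118 + 0.19×(0−118) = 118 − 22.42 = 95.58 → 96
  B: 233 − 44.27 = 188.73 → 189
rgb(42, 96, 189) = #2A60BD.

#2A60BD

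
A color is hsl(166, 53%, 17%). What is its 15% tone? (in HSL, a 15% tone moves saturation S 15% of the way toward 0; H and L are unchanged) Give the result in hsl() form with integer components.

S moves 15% from 53 toward 0: 53 − 7.95 = 45.05 → 45.
H and L are unchanged.

hsl(166, 45%, 17%)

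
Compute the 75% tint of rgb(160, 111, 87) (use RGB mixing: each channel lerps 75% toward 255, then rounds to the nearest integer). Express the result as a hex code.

A 75% tint moves each channel 75% toward 255:
  R: 160 + 71.25 = 231.25 → 231
  G: 111 + 0.75×(255−111) = 111 + 108 = 219 → 219
  B: 87 + 0.75×(255−87) = 87 + 126 = 213 → 213
rgb(231, 219, 213) = #E7DBD5.

#E7DBD5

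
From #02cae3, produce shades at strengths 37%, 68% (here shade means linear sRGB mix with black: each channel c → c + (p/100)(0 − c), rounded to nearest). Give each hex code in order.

#017f8f, #014149

#02cae3 is rgb(2, 202, 227).
37%: (2 − 0.74 = 1.26→1, 202 − 74.74 = 127.26→127, 227 − 83.99 = 143.01→143) → #017f8f
68%: (2 − 1.36 = 0.64→1, 202 − 137.36 = 64.64→65, 227 − 154.36 = 72.64→73) → #014149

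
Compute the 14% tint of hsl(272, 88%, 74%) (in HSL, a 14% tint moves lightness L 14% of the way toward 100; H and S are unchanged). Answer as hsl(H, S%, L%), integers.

L moves 14% from 74 toward 100: 74 + 3.64 = 77.64 → 78.
H and S are unchanged.

hsl(272, 88%, 78%)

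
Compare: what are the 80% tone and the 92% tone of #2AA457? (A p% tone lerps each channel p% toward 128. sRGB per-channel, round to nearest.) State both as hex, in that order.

#2AA457 is rgb(42, 164, 87).
80% tone:
  R: 42 + 0.8×(128−42) = 42 + 68.8 = 110.8 → 111
  G: 164 − 28.8 = 135.2 → 135
  B: 87 + 0.8×(128−87) = 87 + 32.8 = 119.8 → 120
  → #6F8778
92% tone:
  R: 42 + 0.92×(128−42) = 42 + 79.12 = 121.12 → 121
  G: 164 − 33.12 = 130.88 → 131
  B: 87 + 0.92×(128−87) = 87 + 37.72 = 124.72 → 125
  → #79837D

#6F8778, #79837D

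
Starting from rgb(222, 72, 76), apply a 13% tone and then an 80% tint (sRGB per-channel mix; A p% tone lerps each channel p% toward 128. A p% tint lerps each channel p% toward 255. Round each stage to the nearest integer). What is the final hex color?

Lerp each channel 13% toward 128:
  R: 222 + 0.13×(128−222) = 222 − 12.22 = 209.78 → 210
  G: 72 + 7.28 = 79.28 → 79
  B: 76 + 0.13×(128−76) = 76 + 6.76 = 82.76 → 83
After the tone: rgb(210, 79, 83) = #d24f53.
Lerp each channel 80% toward 255:
  R: 210 + 36 = 246 → 246
  G: 79 + 0.8×(255−79) = 79 + 140.8 = 219.8 → 220
  B: 83 + 0.8×(255−83) = 83 + 137.6 = 220.6 → 221
rgb(246, 220, 221) = #f6dcdd.

#f6dcdd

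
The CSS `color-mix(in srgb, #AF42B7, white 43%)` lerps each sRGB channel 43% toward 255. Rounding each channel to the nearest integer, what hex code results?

#D193D6

#AF42B7 is rgb(175, 66, 183).
Lerp each channel 43% toward 255:
  R: 175 + 0.43×(255−175) = 175 + 34.4 = 209.4 → 209
  G: 66 + 81.27 = 147.27 → 147
  B: 183 + 30.96 = 213.96 → 214
rgb(209, 147, 214) = #D193D6.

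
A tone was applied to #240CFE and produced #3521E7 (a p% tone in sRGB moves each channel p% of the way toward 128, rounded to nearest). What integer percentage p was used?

#240CFE is rgb(36, 12, 254); #3521E7 is rgb(53, 33, 231).
On the B channel (widest range): 231 ≈ 254 + (p/100)(128 − 254), so p ≈ 100×(231 − 254)/(128 − 254) = -2300/-126 = 18.25.
p = 18 reproduces all three channels after rounding.

18%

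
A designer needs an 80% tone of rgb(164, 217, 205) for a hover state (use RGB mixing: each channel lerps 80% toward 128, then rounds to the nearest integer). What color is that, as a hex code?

#87928f

Per channel, c → c + 0.8(128 − c):
  R: 164 + 0.8×(128−164) = 164 − 28.8 = 135.2 → 135
  G: 217 + 0.8×(128−217) = 217 − 71.2 = 145.8 → 146
  B: 205 + 0.8×(128−205) = 205 − 61.6 = 143.4 → 143
rgb(135, 146, 143) = #87928f.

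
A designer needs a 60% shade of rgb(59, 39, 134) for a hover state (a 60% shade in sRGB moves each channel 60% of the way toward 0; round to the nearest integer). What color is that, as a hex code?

Per channel, c → c + 0.6(0 − c):
  R: 59 − 35.4 = 23.6 → 24
  G: 39 + 0.6×(0−39) = 39 − 23.4 = 15.6 → 16
  B: 134 − 80.4 = 53.6 → 54
rgb(24, 16, 54) = #181036.

#181036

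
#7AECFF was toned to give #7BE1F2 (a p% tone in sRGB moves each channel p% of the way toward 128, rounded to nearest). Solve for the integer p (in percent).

#7AECFF is rgb(122, 236, 255); #7BE1F2 is rgb(123, 225, 242).
On the B channel (widest range): 242 ≈ 255 + (p/100)(128 − 255), so p ≈ 100×(242 − 255)/(128 − 255) = -1300/-127 = 10.24.
p = 10 reproduces all three channels after rounding.

10%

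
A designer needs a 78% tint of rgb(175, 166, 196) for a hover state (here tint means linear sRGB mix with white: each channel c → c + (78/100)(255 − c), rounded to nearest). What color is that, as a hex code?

Lerp each channel 78% toward 255:
  R: 175 + 62.4 = 237.4 → 237
  G: 166 + 0.78×(255−166) = 166 + 69.42 = 235.42 → 235
  B: 196 + 46.02 = 242.02 → 242
rgb(237, 235, 242) = #EDEBF2.

#EDEBF2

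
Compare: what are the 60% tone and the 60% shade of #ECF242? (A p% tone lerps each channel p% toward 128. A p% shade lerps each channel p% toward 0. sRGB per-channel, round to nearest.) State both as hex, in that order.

#ABAE67, #5E611A

#ECF242 is rgb(236, 242, 66).
60% tone:
  R: 236 + 0.6×(128−236) = 236 − 64.8 = 171.2 → 171
  G: 242 − 68.4 = 173.6 → 174
  B: 66 + 37.2 = 103.2 → 103
  → #ABAE67
60% shade:
  R: 236 + 0.6×(0−236) = 236 − 141.6 = 94.4 → 94
  G: 242 − 145.2 = 96.8 → 97
  B: 66 + 0.6×(0−66) = 66 − 39.6 = 26.4 → 26
  → #5E611A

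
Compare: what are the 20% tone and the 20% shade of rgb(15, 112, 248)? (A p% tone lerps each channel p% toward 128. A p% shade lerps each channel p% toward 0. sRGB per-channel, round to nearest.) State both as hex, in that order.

20% tone:
  R: 15 + 0.2×(128−15) = 15 + 22.6 = 37.6 → 38
  G: 112 + 3.2 = 115.2 → 115
  B: 248 − 24 = 224 → 224
  → #2673E0
20% shade:
  R: 15 + 0.2×(0−15) = 15 − 3 = 12 → 12
  G: 112 − 22.4 = 89.6 → 90
  B: 248 + 0.2×(0−248) = 248 − 49.6 = 198.4 → 198
  → #0C5AC6

#2673E0, #0C5AC6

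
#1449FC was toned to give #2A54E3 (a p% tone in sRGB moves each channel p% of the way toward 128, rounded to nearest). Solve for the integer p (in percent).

#1449FC is rgb(20, 73, 252); #2A54E3 is rgb(42, 84, 227).
On the B channel (widest range): 227 ≈ 252 + (p/100)(128 − 252), so p ≈ 100×(227 − 252)/(128 − 252) = -2500/-124 = 20.16.
p = 20 reproduces all three channels after rounding.

20%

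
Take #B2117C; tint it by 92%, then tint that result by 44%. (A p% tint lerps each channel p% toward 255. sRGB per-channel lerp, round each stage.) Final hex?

#FCF4F9

#B2117C is rgb(178, 17, 124).
Per channel, c → c + 0.92(255 − c):
  R: 178 + 0.92×(255−178) = 178 + 70.84 = 248.84 → 249
  G: 17 + 218.96 = 235.96 → 236
  B: 124 + 120.52 = 244.52 → 245
After the tint: rgb(249, 236, 245) = #F9ECF5.
Per channel, c → c + 0.44(255 − c):
  R: 249 + 0.44×(255−249) = 249 + 2.64 = 251.64 → 252
  G: 236 + 8.36 = 244.36 → 244
  B: 245 + 0.44×(255−245) = 245 + 4.4 = 249.4 → 249
rgb(252, 244, 249) = #FCF4F9.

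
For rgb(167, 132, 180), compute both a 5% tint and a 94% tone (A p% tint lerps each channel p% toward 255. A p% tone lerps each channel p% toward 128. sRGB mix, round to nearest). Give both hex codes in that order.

5% tint:
  R: 167 + 4.4 = 171.4 → 171
  G: 132 + 6.15 = 138.15 → 138
  B: 180 + 0.05×(255−180) = 180 + 3.75 = 183.75 → 184
  → #AB8AB8
94% tone:
  R: 167 − 36.66 = 130.34 → 130
  G: 132 + 0.94×(128−132) = 132 − 3.76 = 128.24 → 128
  B: 180 + 0.94×(128−180) = 180 − 48.88 = 131.12 → 131
  → #828083

#AB8AB8, #828083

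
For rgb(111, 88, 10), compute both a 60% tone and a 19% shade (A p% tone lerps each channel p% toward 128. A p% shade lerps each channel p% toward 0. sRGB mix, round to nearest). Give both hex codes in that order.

#797051, #5A4708

60% tone:
  R: 111 + 10.2 = 121.2 → 121
  G: 88 + 0.6×(128−88) = 88 + 24 = 112 → 112
  B: 10 + 0.6×(128−10) = 10 + 70.8 = 80.8 → 81
  → #797051
19% shade:
  R: 111 − 21.09 = 89.91 → 90
  G: 88 + 0.19×(0−88) = 88 − 16.72 = 71.28 → 71
  B: 10 − 1.9 = 8.1 → 8
  → #5A4708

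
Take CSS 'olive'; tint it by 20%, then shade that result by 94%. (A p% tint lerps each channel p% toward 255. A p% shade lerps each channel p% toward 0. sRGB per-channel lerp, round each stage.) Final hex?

#090903

CSS olive is rgb(128, 128, 0).
Per channel, c → c + 0.2(255 − c):
  R: 128 + 25.4 = 153.4 → 153
  G: 128 + 0.2×(255−128) = 128 + 25.4 = 153.4 → 153
  B: 0 + 0.2×(255−0) = 0 + 51 = 51 → 51
After the tint: rgb(153, 153, 51) = #999933.
A 94% shade moves each channel 94% toward 0:
  R: 153 + 0.94×(0−153) = 153 − 143.82 = 9.18 → 9
  G: 153 + 0.94×(0−153) = 153 − 143.82 = 9.18 → 9
  B: 51 − 47.94 = 3.06 → 3
rgb(9, 9, 3) = #090903.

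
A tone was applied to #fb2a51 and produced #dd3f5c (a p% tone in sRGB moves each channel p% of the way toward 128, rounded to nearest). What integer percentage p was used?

#fb2a51 is rgb(251, 42, 81); #dd3f5c is rgb(221, 63, 92).
On the R channel (widest range): 221 ≈ 251 + (p/100)(128 − 251), so p ≈ 100×(221 − 251)/(128 − 251) = -3000/-123 = 24.39.
p = 24 reproduces all three channels after rounding.

24%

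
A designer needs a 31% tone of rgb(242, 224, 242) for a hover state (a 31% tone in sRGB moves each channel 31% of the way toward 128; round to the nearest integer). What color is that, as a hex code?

A 31% tone moves each channel 31% toward 128:
  R: 242 + 0.31×(128−242) = 242 − 35.34 = 206.66 → 207
  G: 224 − 29.76 = 194.24 → 194
  B: 242 + 0.31×(128−242) = 242 − 35.34 = 206.66 → 207
rgb(207, 194, 207) = #cfc2cf.

#cfc2cf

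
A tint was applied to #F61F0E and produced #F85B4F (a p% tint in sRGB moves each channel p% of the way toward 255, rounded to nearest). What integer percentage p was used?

27%

#F61F0E is rgb(246, 31, 14); #F85B4F is rgb(248, 91, 79).
On the B channel (widest range): 79 ≈ 14 + (p/100)(255 − 14), so p ≈ 100×(79 − 14)/(255 − 14) = 6500/241 = 26.97.
p = 27 reproduces all three channels after rounding.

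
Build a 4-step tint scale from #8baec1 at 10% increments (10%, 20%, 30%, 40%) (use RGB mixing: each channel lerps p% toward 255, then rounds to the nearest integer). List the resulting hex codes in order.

#97b6c7, #a2becd, #aec6d4, #b9ceda

#8baec1 is rgb(139, 174, 193).
10%: (139 + 11.6 = 150.6→151, 174 + 8.1 = 182.1→182, 193 + 6.2 = 199.2→199) → #97b6c7
20%: (139 + 23.2 = 162.2→162, 174 + 16.2 = 190.2→190, 193 + 12.4 = 205.4→205) → #a2becd
30%: (139 + 34.8 = 173.8→174, 174 + 24.3 = 198.3→198, 193 + 18.6 = 211.6→212) → #aec6d4
40%: (139 + 46.4 = 185.4→185, 174 + 32.4 = 206.4→206, 193 + 24.8 = 217.8→218) → #b9ceda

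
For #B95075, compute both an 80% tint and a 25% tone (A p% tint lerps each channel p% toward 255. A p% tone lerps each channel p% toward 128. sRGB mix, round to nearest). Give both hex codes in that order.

#B95075 is rgb(185, 80, 117).
80% tint:
  R: 185 + 56 = 241 → 241
  G: 80 + 140 = 220 → 220
  B: 117 + 110.4 = 227.4 → 227
  → #F1DCE3
25% tone:
  R: 185 + 0.25×(128−185) = 185 − 14.25 = 170.75 → 171
  G: 80 + 12 = 92 → 92
  B: 117 + 2.75 = 119.75 → 120
  → #AB5C78

#F1DCE3, #AB5C78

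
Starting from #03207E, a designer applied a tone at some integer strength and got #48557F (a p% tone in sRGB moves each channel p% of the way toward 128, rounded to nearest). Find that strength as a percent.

55%

#03207E is rgb(3, 32, 126); #48557F is rgb(72, 85, 127).
On the R channel (widest range): 72 ≈ 3 + (p/100)(128 − 3), so p ≈ 100×(72 − 3)/(128 − 3) = 6900/125 = 55.20.
p = 55 reproduces all three channels after rounding.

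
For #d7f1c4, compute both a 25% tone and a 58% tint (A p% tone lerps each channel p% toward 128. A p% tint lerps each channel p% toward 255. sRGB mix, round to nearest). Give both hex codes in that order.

#d7f1c4 is rgb(215, 241, 196).
25% tone:
  R: 215 − 21.75 = 193.25 → 193
  G: 241 + 0.25×(128−241) = 241 − 28.25 = 212.75 → 213
  B: 196 + 0.25×(128−196) = 196 − 17 = 179 → 179
  → #c1d5b3
58% tint:
  R: 215 + 0.58×(255−215) = 215 + 23.2 = 238.2 → 238
  G: 241 + 0.58×(255−241) = 241 + 8.12 = 249.12 → 249
  B: 196 + 0.58×(255−196) = 196 + 34.22 = 230.22 → 230
  → #eef9e6

#c1d5b3, #eef9e6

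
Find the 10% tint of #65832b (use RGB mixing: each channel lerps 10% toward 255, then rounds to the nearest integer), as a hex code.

#65832b is rgb(101, 131, 43).
Per channel, c → c + 0.1(255 − c):
  R: 101 + 0.1×(255−101) = 101 + 15.4 = 116.4 → 116
  G: 131 + 0.1×(255−131) = 131 + 12.4 = 143.4 → 143
  B: 43 + 21.2 = 64.2 → 64
rgb(116, 143, 64) = #748f40.

#748f40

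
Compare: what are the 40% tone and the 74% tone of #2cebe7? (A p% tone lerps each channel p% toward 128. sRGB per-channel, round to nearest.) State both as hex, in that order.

#4ec0be, #6a9c9b

#2cebe7 is rgb(44, 235, 231).
40% tone:
  R: 44 + 0.4×(128−44) = 44 + 33.6 = 77.6 → 78
  G: 235 + 0.4×(128−235) = 235 − 42.8 = 192.2 → 192
  B: 231 + 0.4×(128−231) = 231 − 41.2 = 189.8 → 190
  → #4ec0be
74% tone:
  R: 44 + 0.74×(128−44) = 44 + 62.16 = 106.16 → 106
  G: 235 − 79.18 = 155.82 → 156
  B: 231 − 76.22 = 154.78 → 155
  → #6a9c9b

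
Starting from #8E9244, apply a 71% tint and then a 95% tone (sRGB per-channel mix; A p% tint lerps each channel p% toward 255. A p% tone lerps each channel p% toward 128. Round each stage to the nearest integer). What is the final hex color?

#8E9244 is rgb(142, 146, 68).
A 71% tint moves each channel 71% toward 255:
  R: 142 + 0.71×(255−142) = 142 + 80.23 = 222.23 → 222
  G: 146 + 0.71×(255−146) = 146 + 77.39 = 223.39 → 223
  B: 68 + 132.77 = 200.77 → 201
After the tint: rgb(222, 223, 201) = #DEDFC9.
Per channel, c → c + 0.95(128 − c):
  R: 222 + 0.95×(128−222) = 222 − 89.3 = 132.7 → 133
  G: 223 + 0.95×(128−223) = 223 − 90.25 = 132.75 → 133
  B: 201 + 0.95×(128−201) = 201 − 69.35 = 131.65 → 132
rgb(133, 133, 132) = #858584.

#858584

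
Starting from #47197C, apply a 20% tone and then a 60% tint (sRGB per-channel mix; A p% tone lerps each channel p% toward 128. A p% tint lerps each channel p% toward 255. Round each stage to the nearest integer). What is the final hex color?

#47197C is rgb(71, 25, 124).
Per channel, c → c + 0.2(128 − c):
  R: 71 + 11.4 = 82.4 → 82
  G: 25 + 0.2×(128−25) = 25 + 20.6 = 45.6 → 46
  B: 124 + 0.8 = 124.8 → 125
After the tone: rgb(82, 46, 125) = #522E7D.
A 60% tint moves each channel 60% toward 255:
  R: 82 + 103.8 = 185.8 → 186
  G: 46 + 0.6×(255−46) = 46 + 125.4 = 171.4 → 171
  B: 125 + 78 = 203 → 203
rgb(186, 171, 203) = #BAABCB.

#BAABCB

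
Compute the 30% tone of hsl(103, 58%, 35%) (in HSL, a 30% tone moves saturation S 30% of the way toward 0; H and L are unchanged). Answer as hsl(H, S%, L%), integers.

hsl(103, 41%, 35%)

S moves 30% from 58 toward 0: 58 − 17.4 = 40.6 → 41.
H and L are unchanged.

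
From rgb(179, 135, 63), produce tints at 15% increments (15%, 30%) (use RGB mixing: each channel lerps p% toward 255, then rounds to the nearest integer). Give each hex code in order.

#BE995C, #CAAB79

15%: (179 + 11.4 = 190.4→190, 135 + 18 = 153→153, 63 + 28.8 = 91.8→92) → #BE995C
30%: (179 + 22.8 = 201.8→202, 135 + 36 = 171→171, 63 + 57.6 = 120.6→121) → #CAAB79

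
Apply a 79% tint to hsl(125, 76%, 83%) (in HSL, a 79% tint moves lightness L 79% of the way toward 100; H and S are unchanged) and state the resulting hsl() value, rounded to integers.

L moves 79% from 83 toward 100: 83 + 13.43 = 96.43 → 96.
H and S are unchanged.

hsl(125, 76%, 96%)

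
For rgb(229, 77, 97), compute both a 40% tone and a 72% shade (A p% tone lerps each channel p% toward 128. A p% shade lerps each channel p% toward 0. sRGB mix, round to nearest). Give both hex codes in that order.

#BD616D, #40161B

40% tone:
  R: 229 + 0.4×(128−229) = 229 − 40.4 = 188.6 → 189
  G: 77 + 0.4×(128−77) = 77 + 20.4 = 97.4 → 97
  B: 97 + 0.4×(128−97) = 97 + 12.4 = 109.4 → 109
  → #BD616D
72% shade:
  R: 229 + 0.72×(0−229) = 229 − 164.88 = 64.12 → 64
  G: 77 + 0.72×(0−77) = 77 − 55.44 = 21.56 → 22
  B: 97 + 0.72×(0−97) = 97 − 69.84 = 27.16 → 27
  → #40161B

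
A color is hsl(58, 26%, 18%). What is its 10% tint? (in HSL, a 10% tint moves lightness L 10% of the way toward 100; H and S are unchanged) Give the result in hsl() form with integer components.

hsl(58, 26%, 26%)

L moves 10% from 18 toward 100: 18 + 8.2 = 26.2 → 26.
H and S are unchanged.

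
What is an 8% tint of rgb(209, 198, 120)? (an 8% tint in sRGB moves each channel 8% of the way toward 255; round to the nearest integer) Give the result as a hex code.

#D5CB83

Per channel, c → c + 0.08(255 − c):
  R: 209 + 0.08×(255−209) = 209 + 3.68 = 212.68 → 213
  G: 198 + 0.08×(255−198) = 198 + 4.56 = 202.56 → 203
  B: 120 + 0.08×(255−120) = 120 + 10.8 = 130.8 → 131
rgb(213, 203, 131) = #D5CB83.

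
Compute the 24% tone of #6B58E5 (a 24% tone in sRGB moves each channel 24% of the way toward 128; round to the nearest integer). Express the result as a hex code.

#6B58E5 is rgb(107, 88, 229).
Per channel, c → c + 0.24(128 − c):
  R: 107 + 5.04 = 112.04 → 112
  G: 88 + 0.24×(128−88) = 88 + 9.6 = 97.6 → 98
  B: 229 + 0.24×(128−229) = 229 − 24.24 = 204.76 → 205
rgb(112, 98, 205) = #7062CD.

#7062CD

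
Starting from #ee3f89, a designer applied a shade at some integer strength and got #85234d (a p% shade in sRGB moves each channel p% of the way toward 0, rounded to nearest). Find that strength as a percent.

44%

#ee3f89 is rgb(238, 63, 137); #85234d is rgb(133, 35, 77).
On the R channel (widest range): 133 ≈ 238 + (p/100)(0 − 238), so p ≈ 100×(133 − 238)/(0 − 238) = -10500/-238 = 44.12.
p = 44 reproduces all three channels after rounding.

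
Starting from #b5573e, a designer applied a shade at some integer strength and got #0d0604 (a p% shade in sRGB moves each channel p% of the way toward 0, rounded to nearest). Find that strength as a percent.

#b5573e is rgb(181, 87, 62); #0d0604 is rgb(13, 6, 4).
On the R channel (widest range): 13 ≈ 181 + (p/100)(0 − 181), so p ≈ 100×(13 − 181)/(0 − 181) = -16800/-181 = 92.82.
p = 93 reproduces all three channels after rounding.

93%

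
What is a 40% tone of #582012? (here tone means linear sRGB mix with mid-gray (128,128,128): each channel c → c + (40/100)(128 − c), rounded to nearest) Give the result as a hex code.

#582012 is rgb(88, 32, 18).
Per channel, c → c + 0.4(128 − c):
  R: 88 + 0.4×(128−88) = 88 + 16 = 104 → 104
  G: 32 + 38.4 = 70.4 → 70
  B: 18 + 0.4×(128−18) = 18 + 44 = 62 → 62
rgb(104, 70, 62) = #68463e.

#68463e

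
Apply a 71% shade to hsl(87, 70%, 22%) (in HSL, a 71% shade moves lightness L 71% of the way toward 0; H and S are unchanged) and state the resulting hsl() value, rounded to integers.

L moves 71% from 22 toward 0: 22 − 15.62 = 6.38 → 6.
H and S are unchanged.

hsl(87, 70%, 6%)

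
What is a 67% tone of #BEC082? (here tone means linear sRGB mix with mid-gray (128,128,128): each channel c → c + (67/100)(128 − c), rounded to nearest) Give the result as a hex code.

#949581

#BEC082 is rgb(190, 192, 130).
A 67% tone moves each channel 67% toward 128:
  R: 190 − 41.54 = 148.46 → 148
  G: 192 − 42.88 = 149.12 → 149
  B: 130 − 1.34 = 128.66 → 129
rgb(148, 149, 129) = #949581.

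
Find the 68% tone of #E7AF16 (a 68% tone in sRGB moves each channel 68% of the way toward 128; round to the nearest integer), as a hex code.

#E7AF16 is rgb(231, 175, 22).
Lerp each channel 68% toward 128:
  R: 231 + 0.68×(128−231) = 231 − 70.04 = 160.96 → 161
  G: 175 + 0.68×(128−175) = 175 − 31.96 = 143.04 → 143
  B: 22 + 72.08 = 94.08 → 94
rgb(161, 143, 94) = #A18F5E.

#A18F5E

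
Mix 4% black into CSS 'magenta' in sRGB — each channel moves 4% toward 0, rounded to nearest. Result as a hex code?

CSS magenta is rgb(255, 0, 255).
A 4% shade moves each channel 4% toward 0:
  R: 255 − 10.2 = 244.8 → 245
  G: 0 + 0 = 0 → 0
  B: 255 − 10.2 = 244.8 → 245
rgb(245, 0, 245) = #F500F5.

#F500F5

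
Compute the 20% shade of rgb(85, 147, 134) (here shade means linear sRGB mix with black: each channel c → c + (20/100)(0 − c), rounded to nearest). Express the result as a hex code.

A 20% shade moves each channel 20% toward 0:
  R: 85 + 0.2×(0−85) = 85 − 17 = 68 → 68
  G: 147 + 0.2×(0−147) = 147 − 29.4 = 117.6 → 118
  B: 134 − 26.8 = 107.2 → 107
rgb(68, 118, 107) = #44766B.

#44766B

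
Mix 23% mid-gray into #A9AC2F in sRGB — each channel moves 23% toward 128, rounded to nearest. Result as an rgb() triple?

rgb(160, 162, 66)

#A9AC2F is rgb(169, 172, 47).
A 23% tone moves each channel 23% toward 128:
  R: 169 − 9.43 = 159.57 → 160
  G: 172 + 0.23×(128−172) = 172 − 10.12 = 161.88 → 162
  B: 47 + 0.23×(128−47) = 47 + 18.63 = 65.63 → 66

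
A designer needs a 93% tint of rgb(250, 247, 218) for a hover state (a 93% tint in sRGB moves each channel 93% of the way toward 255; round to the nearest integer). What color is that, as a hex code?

Lerp each channel 93% toward 255:
  R: 250 + 0.93×(255−250) = 250 + 4.65 = 254.65 → 255
  G: 247 + 7.44 = 254.44 → 254
  B: 218 + 34.41 = 252.41 → 252
rgb(255, 254, 252) = #fffefc.

#fffefc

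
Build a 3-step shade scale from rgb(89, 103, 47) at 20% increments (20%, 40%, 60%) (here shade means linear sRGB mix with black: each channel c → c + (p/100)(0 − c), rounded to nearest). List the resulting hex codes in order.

20%: (89 − 17.8 = 71.2→71, 103 − 20.6 = 82.4→82, 47 − 9.4 = 37.6→38) → #475226
40%: (89 − 35.6 = 53.4→53, 103 − 41.2 = 61.8→62, 47 − 18.8 = 28.2→28) → #353e1c
60%: (89 − 53.4 = 35.6→36, 103 − 61.8 = 41.2→41, 47 − 28.2 = 18.8→19) → #242913

#475226, #353e1c, #242913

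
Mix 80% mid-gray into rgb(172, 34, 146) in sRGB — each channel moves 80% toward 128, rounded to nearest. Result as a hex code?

Lerp each channel 80% toward 128:
  R: 172 − 35.2 = 136.8 → 137
  G: 34 + 0.8×(128−34) = 34 + 75.2 = 109.2 → 109
  B: 146 + 0.8×(128−146) = 146 − 14.4 = 131.6 → 132
rgb(137, 109, 132) = #896D84.

#896D84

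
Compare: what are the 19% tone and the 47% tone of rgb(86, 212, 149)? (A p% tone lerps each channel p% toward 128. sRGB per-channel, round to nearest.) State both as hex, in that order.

#5ec491, #6aad8b

19% tone:
  R: 86 + 7.98 = 93.98 → 94
  G: 212 + 0.19×(128−212) = 212 − 15.96 = 196.04 → 196
  B: 149 + 0.19×(128−149) = 149 − 3.99 = 145.01 → 145
  → #5ec491
47% tone:
  R: 86 + 0.47×(128−86) = 86 + 19.74 = 105.74 → 106
  G: 212 + 0.47×(128−212) = 212 − 39.48 = 172.52 → 173
  B: 149 + 0.47×(128−149) = 149 − 9.87 = 139.13 → 139
  → #6aad8b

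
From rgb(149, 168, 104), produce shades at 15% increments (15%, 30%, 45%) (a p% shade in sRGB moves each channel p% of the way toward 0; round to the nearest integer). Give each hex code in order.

#7f8f58, #687649, #525c39

15%: (149 − 22.35 = 126.65→127, 168 − 25.2 = 142.8→143, 104 − 15.6 = 88.4→88) → #7f8f58
30%: (149 − 44.7 = 104.3→104, 168 − 50.4 = 117.6→118, 104 − 31.2 = 72.8→73) → #687649
45%: (149 − 67.05 = 81.95→82, 168 − 75.6 = 92.4→92, 104 − 46.8 = 57.2→57) → #525c39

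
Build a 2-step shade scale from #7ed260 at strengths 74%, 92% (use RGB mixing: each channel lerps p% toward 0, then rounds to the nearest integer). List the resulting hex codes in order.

#7ed260 is rgb(126, 210, 96).
74%: (126 − 93.24 = 32.76→33, 210 − 155.4 = 54.6→55, 96 − 71.04 = 24.96→25) → #213719
92%: (126 − 115.92 = 10.08→10, 210 − 193.2 = 16.8→17, 96 − 88.32 = 7.68→8) → #0a1108

#213719, #0a1108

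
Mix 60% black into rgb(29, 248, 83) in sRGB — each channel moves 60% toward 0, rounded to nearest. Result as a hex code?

#0c6321

Per channel, c → c + 0.6(0 − c):
  R: 29 − 17.4 = 11.6 → 12
  G: 248 − 148.8 = 99.2 → 99
  B: 83 − 49.8 = 33.2 → 33
rgb(12, 99, 33) = #0c6321.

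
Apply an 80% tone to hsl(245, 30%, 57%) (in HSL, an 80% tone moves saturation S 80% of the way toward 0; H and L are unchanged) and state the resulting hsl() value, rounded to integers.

hsl(245, 6%, 57%)

S moves 80% from 30 toward 0: 30 − 24 = 6 → 6.
H and L are unchanged.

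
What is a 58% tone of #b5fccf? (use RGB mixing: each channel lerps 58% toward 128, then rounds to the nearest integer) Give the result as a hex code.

#b5fccf is rgb(181, 252, 207).
A 58% tone moves each channel 58% toward 128:
  R: 181 − 30.74 = 150.26 → 150
  G: 252 − 71.92 = 180.08 → 180
  B: 207 + 0.58×(128−207) = 207 − 45.82 = 161.18 → 161
rgb(150, 180, 161) = #96b4a1.

#96b4a1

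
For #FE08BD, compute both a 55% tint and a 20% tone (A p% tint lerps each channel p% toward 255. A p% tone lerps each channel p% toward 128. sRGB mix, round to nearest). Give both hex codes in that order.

#FF90E1, #E520B1

#FE08BD is rgb(254, 8, 189).
55% tint:
  R: 254 + 0.55×(255−254) = 254 + 0.55 = 254.55 → 255
  G: 8 + 135.85 = 143.85 → 144
  B: 189 + 36.3 = 225.3 → 225
  → #FF90E1
20% tone:
  R: 254 − 25.2 = 228.8 → 229
  G: 8 + 24 = 32 → 32
  B: 189 − 12.2 = 176.8 → 177
  → #E520B1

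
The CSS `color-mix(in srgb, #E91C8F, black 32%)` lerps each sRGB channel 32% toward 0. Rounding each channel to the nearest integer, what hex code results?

#9E1361

#E91C8F is rgb(233, 28, 143).
Per channel, c → c + 0.32(0 − c):
  R: 233 − 74.56 = 158.44 → 158
  G: 28 + 0.32×(0−28) = 28 − 8.96 = 19.04 → 19
  B: 143 − 45.76 = 97.24 → 97
rgb(158, 19, 97) = #9E1361.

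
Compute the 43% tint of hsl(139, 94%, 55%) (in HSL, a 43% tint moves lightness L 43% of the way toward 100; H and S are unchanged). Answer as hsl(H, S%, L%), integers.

L moves 43% from 55 toward 100: 55 + 19.35 = 74.35 → 74.
H and S are unchanged.

hsl(139, 94%, 74%)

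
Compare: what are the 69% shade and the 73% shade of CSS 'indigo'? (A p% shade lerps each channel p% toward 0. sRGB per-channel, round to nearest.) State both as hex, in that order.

#170028, #140023

CSS indigo is rgb(75, 0, 130).
69% shade:
  R: 75 − 51.75 = 23.25 → 23
  G: 0 + 0.69×(0−0) = 0 + 0 = 0 → 0
  B: 130 − 89.7 = 40.3 → 40
  → #170028
73% shade:
  R: 75 + 0.73×(0−75) = 75 − 54.75 = 20.25 → 20
  G: 0 + 0 = 0 → 0
  B: 130 − 94.9 = 35.1 → 35
  → #140023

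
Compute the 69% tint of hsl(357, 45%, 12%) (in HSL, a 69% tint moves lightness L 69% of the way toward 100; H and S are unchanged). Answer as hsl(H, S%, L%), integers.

hsl(357, 45%, 73%)

L moves 69% from 12 toward 100: 12 + 60.72 = 72.72 → 73.
H and S are unchanged.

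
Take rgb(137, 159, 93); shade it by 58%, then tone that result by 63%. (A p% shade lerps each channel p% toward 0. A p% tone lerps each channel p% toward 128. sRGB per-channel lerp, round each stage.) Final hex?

#66695F

Per channel, c → c + 0.58(0 − c):
  R: 137 + 0.58×(0−137) = 137 − 79.46 = 57.54 → 58
  G: 159 − 92.22 = 66.78 → 67
  B: 93 − 53.94 = 39.06 → 39
After the shade: rgb(58, 67, 39) = #3A4327.
Lerp each channel 63% toward 128:
  R: 58 + 0.63×(128−58) = 58 + 44.1 = 102.1 → 102
  G: 67 + 0.63×(128−67) = 67 + 38.43 = 105.43 → 105
  B: 39 + 0.63×(128−39) = 39 + 56.07 = 95.07 → 95
rgb(102, 105, 95) = #66695F.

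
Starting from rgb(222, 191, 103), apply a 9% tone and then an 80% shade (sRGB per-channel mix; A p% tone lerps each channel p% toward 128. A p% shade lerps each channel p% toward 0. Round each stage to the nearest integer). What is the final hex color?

#2B2515

Per channel, c → c + 0.09(128 − c):
  R: 222 + 0.09×(128−222) = 222 − 8.46 = 213.54 → 214
  G: 191 − 5.67 = 185.33 → 185
  B: 103 + 2.25 = 105.25 → 105
After the tone: rgb(214, 185, 105) = #D6B969.
Lerp each channel 80% toward 0:
  R: 214 − 171.2 = 42.8 → 43
  G: 185 − 148 = 37 → 37
  B: 105 − 84 = 21 → 21
rgb(43, 37, 21) = #2B2515.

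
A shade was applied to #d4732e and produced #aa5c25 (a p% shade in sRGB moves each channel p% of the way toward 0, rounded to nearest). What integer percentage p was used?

#d4732e is rgb(212, 115, 46); #aa5c25 is rgb(170, 92, 37).
On the R channel (widest range): 170 ≈ 212 + (p/100)(0 − 212), so p ≈ 100×(170 − 212)/(0 − 212) = -4200/-212 = 19.81.
p = 20 reproduces all three channels after rounding.

20%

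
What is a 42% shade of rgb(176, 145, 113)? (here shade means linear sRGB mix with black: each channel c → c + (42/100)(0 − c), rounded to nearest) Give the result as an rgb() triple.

rgb(102, 84, 66)

A 42% shade moves each channel 42% toward 0:
  R: 176 + 0.42×(0−176) = 176 − 73.92 = 102.08 → 102
  G: 145 + 0.42×(0−145) = 145 − 60.9 = 84.1 → 84
  B: 113 + 0.42×(0−113) = 113 − 47.46 = 65.54 → 66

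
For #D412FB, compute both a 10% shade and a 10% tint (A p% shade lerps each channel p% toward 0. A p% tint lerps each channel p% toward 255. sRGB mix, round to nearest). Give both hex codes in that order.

#BF10E2, #D82AFB

#D412FB is rgb(212, 18, 251).
10% shade:
  R: 212 + 0.1×(0−212) = 212 − 21.2 = 190.8 → 191
  G: 18 + 0.1×(0−18) = 18 − 1.8 = 16.2 → 16
  B: 251 − 25.1 = 225.9 → 226
  → #BF10E2
10% tint:
  R: 212 + 0.1×(255−212) = 212 + 4.3 = 216.3 → 216
  G: 18 + 0.1×(255−18) = 18 + 23.7 = 41.7 → 42
  B: 251 + 0.4 = 251.4 → 251
  → #D82AFB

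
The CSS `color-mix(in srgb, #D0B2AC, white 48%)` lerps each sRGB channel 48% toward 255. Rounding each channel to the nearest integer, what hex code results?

#D0B2AC is rgb(208, 178, 172).
Lerp each channel 48% toward 255:
  R: 208 + 0.48×(255−208) = 208 + 22.56 = 230.56 → 231
  G: 178 + 36.96 = 214.96 → 215
  B: 172 + 0.48×(255−172) = 172 + 39.84 = 211.84 → 212
rgb(231, 215, 212) = #E7D7D4.

#E7D7D4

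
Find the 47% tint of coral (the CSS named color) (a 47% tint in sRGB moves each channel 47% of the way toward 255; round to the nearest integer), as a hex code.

#FFBBA2

CSS coral is rgb(255, 127, 80).
Per channel, c → c + 0.47(255 − c):
  R: 255 + 0.47×(255−255) = 255 + 0 = 255 → 255
  G: 127 + 60.16 = 187.16 → 187
  B: 80 + 0.47×(255−80) = 80 + 82.25 = 162.25 → 162
rgb(255, 187, 162) = #FFBBA2.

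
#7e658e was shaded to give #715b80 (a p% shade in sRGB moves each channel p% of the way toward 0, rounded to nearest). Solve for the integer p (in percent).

10%

#7e658e is rgb(126, 101, 142); #715b80 is rgb(113, 91, 128).
On the B channel (widest range): 128 ≈ 142 + (p/100)(0 − 142), so p ≈ 100×(128 − 142)/(0 − 142) = -1400/-142 = 9.86.
p = 10 reproduces all three channels after rounding.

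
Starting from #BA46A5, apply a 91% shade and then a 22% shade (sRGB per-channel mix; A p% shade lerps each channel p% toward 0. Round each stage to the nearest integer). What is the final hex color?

#BA46A5 is rgb(186, 70, 165).
Per channel, c → c + 0.91(0 − c):
  R: 186 − 169.26 = 16.74 → 17
  G: 70 + 0.91×(0−70) = 70 − 63.7 = 6.3 → 6
  B: 165 + 0.91×(0−165) = 165 − 150.15 = 14.85 → 15
After the shade: rgb(17, 6, 15) = #11060F.
A 22% shade moves each channel 22% toward 0:
  R: 17 − 3.74 = 13.26 → 13
  G: 6 − 1.32 = 4.68 → 5
  B: 15 + 0.22×(0−15) = 15 − 3.3 = 11.7 → 12
rgb(13, 5, 12) = #0D050C.

#0D050C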